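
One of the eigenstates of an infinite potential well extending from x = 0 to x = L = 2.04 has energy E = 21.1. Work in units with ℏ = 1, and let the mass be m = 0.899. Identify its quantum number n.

From E_n = n²π²ℏ²/(2mL²) invert to n = √(2mL²E)/(πℏ).
n = (2.04/π) × √(2 × 0.899 × 21.1) = 4.000 → n = 4.

n = 4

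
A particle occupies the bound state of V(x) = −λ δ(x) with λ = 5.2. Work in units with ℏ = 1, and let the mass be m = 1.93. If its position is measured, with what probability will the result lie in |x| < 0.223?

The normalised bound state is ψ = √κ e^{−κ|x|} with κ = mλ/ℏ² = 10.04.
P(|x| < d) = ∫_{−d}^{d} κ e^{−2κ|x|} dx = 1 − e^{−2κd} = 1 − e^{−4.476} = 0.9886.

P = 0.989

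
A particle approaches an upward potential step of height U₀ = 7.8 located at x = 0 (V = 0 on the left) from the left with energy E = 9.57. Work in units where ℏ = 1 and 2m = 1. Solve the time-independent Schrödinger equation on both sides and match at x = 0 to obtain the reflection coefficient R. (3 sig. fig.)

R = 0.159

On each side the TISE gives plane waves with k = √(2m(E − V))/ℏ: k₁ = √(2·½·9.57) = 3.094, k₂ = √(2·½·1.77) = 1.330.
Matching ψ and ψ′ at x = 0 gives r = (k₁ − k₂)/(k₁ + k₂), so R = r² = 0.1588 and T = 1 − R = 0.8412.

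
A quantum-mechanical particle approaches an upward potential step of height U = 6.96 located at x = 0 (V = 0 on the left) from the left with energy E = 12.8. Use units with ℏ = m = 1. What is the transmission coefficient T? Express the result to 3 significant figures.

The wavenumbers are k₁ = √(2mE)/ℏ = 5.060 on the left and k₂ = √(2m(E − U))/ℏ = 3.418 on the right.
Continuity of ψ and ψ′ at the step yields the reflection amplitude r = (k₁ − k₂)/(k₁ + k₂) = 0.1937; thus R = |r|² = 0.03752, T = 0.9625.

T = 0.962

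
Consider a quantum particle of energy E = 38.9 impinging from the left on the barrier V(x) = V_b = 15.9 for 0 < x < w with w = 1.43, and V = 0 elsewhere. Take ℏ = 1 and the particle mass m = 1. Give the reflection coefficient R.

Above the barrier the interior wavenumber is k₂ = √(2m(E − V_b))/ℏ = 6.782, giving phase k₂w = 9.699.
Matching at both interfaces gives T⁻¹ = 1 + V_b² sin²(k₂w) / [4E(E − V_b)] = 1.005, hence T = 0.995.
R = 1 − T = 0.00514.

R = 0.00514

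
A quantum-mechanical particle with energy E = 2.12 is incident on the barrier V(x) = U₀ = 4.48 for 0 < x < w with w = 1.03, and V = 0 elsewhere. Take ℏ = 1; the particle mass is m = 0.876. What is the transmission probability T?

E < U₀: inside the barrier ψ ∝ e^{±κx} with κ = √(2m(U₀ − E))/ℏ = 2.033.
κw = 2.094, sinh(κw) = 3.999.
The exact tunnelling result is T⁻¹ = 1 + U₀² sinh²(κw) / [4E(U₀ − E)] = 17.04, so T = 0.0587.

T = 0.0587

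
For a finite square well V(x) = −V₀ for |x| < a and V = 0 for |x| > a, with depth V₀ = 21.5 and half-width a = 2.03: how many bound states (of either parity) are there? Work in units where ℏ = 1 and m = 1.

N = 9

Define the well-strength parameter z₀ = (a/ℏ)√(2mV₀) = 2.03 × √(2·1·21.5) = 13.31.
A new bound state (alternating even/odd) appears each time z₀ passes a multiple of π/2, so N = ⌊2z₀/π⌋ + 1 = ⌊8.474⌋ + 1 = 9.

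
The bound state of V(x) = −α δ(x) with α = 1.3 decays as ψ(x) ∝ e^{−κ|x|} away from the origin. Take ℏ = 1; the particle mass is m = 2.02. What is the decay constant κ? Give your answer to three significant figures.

κ = 2.63

Integrate −(ℏ²/2m)ψ'' − αδ(x)ψ = Eψ from −ε to +ε: the ψ'' term gives ψ'(0⁺) − ψ'(0⁻) and the δ term gives −(2mα/ℏ²)ψ(0).
With ψ ∝ e^{−κ|x|} this yields −2κ = −2mα/ℏ², so κ = mα/ℏ² = 2.626.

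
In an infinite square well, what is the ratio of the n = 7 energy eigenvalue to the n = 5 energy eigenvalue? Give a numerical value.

1.96

Since E_n ∝ n², the ratio is (7/5)² = 1.96.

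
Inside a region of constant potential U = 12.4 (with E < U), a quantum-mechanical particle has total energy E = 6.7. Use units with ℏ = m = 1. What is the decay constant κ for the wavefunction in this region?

κ = 3.38

Since E < U the TISE in this region is ψ'' = κ²ψ with κ = √(2m(U − E))/ℏ.
κ = √(2 × 1 × 5.7) = 3.376.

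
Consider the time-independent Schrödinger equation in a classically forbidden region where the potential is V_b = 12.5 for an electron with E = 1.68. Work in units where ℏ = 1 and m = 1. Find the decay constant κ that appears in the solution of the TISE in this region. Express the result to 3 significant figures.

κ = 4.65

Since E < V_b the TISE in this region is ψ'' = κ²ψ with κ = √(2m(V_b − E))/ℏ.
κ = √(2 × 1 × 10.82) = 4.652.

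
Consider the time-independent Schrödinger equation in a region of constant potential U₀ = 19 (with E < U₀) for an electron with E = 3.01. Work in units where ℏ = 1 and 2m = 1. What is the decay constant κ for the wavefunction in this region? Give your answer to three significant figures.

κ = 4.00

Since E < U₀ the TISE in this region is ψ'' = κ²ψ with κ = √(2m(U₀ − E))/ℏ.
κ = √(2 × 0.5 × 15.99) = 3.999.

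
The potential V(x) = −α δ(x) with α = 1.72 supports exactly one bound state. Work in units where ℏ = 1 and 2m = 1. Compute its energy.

E = -0.740

For x ≠ 0 the bound state is ψ ∝ e^{−κ|x|}; integrating the TISE across the delta gives the cusp condition 2κ = 2mα/ℏ², so κ = 0.8600.
Then E = −ℏ²κ²/(2m) = −mα²/(2ℏ²) = -0.7396.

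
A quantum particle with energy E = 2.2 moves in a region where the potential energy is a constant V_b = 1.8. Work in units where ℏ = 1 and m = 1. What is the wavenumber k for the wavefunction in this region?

k = 0.894

With E > V_b the solution is oscillatory, ψ ∝ e^{±ikx} with k = √(2m(E − V_b))/ℏ.
k = √(2 × 1 × 0.4) = 0.8944.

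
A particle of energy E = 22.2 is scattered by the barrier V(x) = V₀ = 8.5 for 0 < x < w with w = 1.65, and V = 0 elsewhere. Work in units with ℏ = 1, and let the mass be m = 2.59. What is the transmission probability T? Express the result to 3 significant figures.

T = 0.947

Above the barrier the interior wavenumber is k₂ = √(2m(E − V₀))/ℏ = 8.424, giving phase k₂w = 13.90.
Matching at both interfaces gives T⁻¹ = 1 + V₀² sin²(k₂w) / [4E(E − V₀)] = 1.056, hence T = 0.947.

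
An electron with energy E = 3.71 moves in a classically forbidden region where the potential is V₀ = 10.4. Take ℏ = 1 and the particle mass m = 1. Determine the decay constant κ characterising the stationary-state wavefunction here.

Since E < V₀ the TISE in this region is ψ'' = κ²ψ with κ = √(2m(V₀ − E))/ℏ.
κ = √(2 × 1 × 6.69) = 3.658.

κ = 3.66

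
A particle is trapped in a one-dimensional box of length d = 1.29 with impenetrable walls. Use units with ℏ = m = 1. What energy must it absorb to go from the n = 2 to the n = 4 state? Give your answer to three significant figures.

ΔE = 35.6

E_n = n²π²ℏ²/(2md²), so ΔE = (4² − 2²) π²ℏ²/(2md²).
ΔE = 12 × π² / (2 × 1 × 1.29²) = 35.59.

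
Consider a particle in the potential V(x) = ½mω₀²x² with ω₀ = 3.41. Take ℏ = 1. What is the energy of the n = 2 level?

E = 8.53

The oscillator eigenvalues are E_n = ℏω₀(n + ½), so E_2 = 3.41 × 2.5 = 8.525.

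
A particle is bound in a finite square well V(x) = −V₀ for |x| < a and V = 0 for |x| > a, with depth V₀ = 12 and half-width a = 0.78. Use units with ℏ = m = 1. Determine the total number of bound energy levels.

N = 3

Define the well-strength parameter z₀ = (a/ℏ)√(2mV₀) = 0.78 × √(2·1·12) = 3.821.
The even/odd transcendental equations gain one root per π/2 in z₀, giving N = 1 + ⌊2z₀/π⌋ = 1 + ⌊2.433⌋ = 3.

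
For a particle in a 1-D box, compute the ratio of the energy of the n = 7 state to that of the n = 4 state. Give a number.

3.0625

E_n = n²π²ℏ²/(2mL²) so the ratio is n₂²/n₁² = 49/16 = 3.0625.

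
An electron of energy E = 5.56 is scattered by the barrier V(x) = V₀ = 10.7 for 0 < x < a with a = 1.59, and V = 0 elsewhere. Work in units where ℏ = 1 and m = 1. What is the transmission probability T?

T = 0.000149

E < V₀: inside the barrier ψ ∝ e^{±κx} with κ = √(2m(V₀ − E))/ℏ = 3.206.
κa = 5.098, sinh(κa) = 81.84.
The exact tunnelling result is T⁻¹ = 1 + V₀² sinh²(κa) / [4E(V₀ − E)] = 6709, so T = 0.000149.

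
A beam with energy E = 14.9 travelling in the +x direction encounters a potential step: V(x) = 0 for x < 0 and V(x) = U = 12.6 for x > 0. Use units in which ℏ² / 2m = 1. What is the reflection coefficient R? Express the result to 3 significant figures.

R = 0.190

The wavenumbers are k₁ = √(2mE)/ℏ = 3.860 on the left and k₂ = √(2m(E − U))/ℏ = 1.517 on the right.
Matching ψ and ψ′ at x = 0 gives r = (k₁ − k₂)/(k₁ + k₂), so R = r² = 0.1900 and T = 1 − R = 0.8100.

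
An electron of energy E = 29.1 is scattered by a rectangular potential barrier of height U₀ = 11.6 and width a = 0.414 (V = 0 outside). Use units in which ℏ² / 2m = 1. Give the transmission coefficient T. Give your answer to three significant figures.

T = 0.940

Above the barrier the interior wavenumber is k₂ = √(2m(E − U₀))/ℏ = 4.183, giving phase k₂a = 1.732.
Matching at both interfaces gives T⁻¹ = 1 + U₀² sin²(k₂a) / [4E(E − U₀)] = 1.064, hence T = 0.940.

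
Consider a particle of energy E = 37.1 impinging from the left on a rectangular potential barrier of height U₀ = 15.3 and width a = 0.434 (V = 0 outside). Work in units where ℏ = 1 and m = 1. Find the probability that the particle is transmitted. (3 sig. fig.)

T = 0.995

E > U₀: inside the barrier k₂ = √(2m(E − U₀))/ℏ = 6.603, k₂a = 2.866.
T = [1 + U₀² sin²(k₂a) / (4E(E − U₀))]⁻¹ = 1/1.005 = 0.995.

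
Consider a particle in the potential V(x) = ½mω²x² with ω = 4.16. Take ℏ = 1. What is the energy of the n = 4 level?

Using E_n = (n + ½)ℏω: E_4 = 4.5 × 4.16 = 18.72.

E = 18.7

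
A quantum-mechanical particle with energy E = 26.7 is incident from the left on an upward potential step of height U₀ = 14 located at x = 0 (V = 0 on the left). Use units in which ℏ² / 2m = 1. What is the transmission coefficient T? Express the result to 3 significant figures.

On each side the TISE gives plane waves with k = √(2m(E − V))/ℏ: k₁ = √(2·½·26.7) = 5.167, k₂ = √(2·½·12.7) = 3.564.
Continuity of ψ and ψ′ at the step yields the reflection amplitude r = (k₁ − k₂)/(k₁ + k₂) = 0.1837; thus R = |r|² = 0.03373, T = 0.9663.

T = 0.966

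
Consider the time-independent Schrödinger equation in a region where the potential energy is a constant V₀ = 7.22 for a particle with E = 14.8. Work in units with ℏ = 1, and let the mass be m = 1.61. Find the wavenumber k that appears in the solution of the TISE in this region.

With E > V₀ the solution is oscillatory, ψ ∝ e^{±ikx} with k = √(2m(E − V₀))/ℏ.
k = √(2 × 1.61 × 7.58) = 4.940.

k = 4.94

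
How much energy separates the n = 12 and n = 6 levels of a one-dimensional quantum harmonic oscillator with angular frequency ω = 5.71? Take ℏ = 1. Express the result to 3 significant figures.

E_n = ℏω(n + ½), so ΔE = (12 − 6) ℏω = 6 × 5.71 = 34.26.

ΔE = 34.3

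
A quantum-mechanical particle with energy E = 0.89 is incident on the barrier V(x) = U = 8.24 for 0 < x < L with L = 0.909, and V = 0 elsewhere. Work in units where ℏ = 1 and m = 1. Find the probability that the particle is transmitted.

T = 0.00145

E < U: inside the barrier ψ ∝ e^{±κx} with κ = √(2m(U − E))/ℏ = 3.834.
κL = 3.485, sinh(κL) = 16.30.
Matching ψ, ψ′ at both faces gives T = [1 + U² sinh²(κL) / (4E(U − E))]⁻¹ = 1/690.3 = 0.00145.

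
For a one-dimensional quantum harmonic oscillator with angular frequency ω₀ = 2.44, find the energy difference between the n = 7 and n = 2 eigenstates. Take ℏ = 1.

ΔE = 12.2

E_n = ℏω₀(n + ½), so ΔE = (7 − 2) ℏω₀ = 5 × 2.44 = 12.20.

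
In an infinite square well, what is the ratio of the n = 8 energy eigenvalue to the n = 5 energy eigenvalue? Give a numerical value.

2.56

Since E_n ∝ n², the ratio is (8/5)² = 2.56.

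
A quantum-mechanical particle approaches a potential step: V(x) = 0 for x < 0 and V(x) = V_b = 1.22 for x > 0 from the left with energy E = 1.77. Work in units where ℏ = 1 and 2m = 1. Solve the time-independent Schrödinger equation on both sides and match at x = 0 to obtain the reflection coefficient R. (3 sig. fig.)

The wavenumbers are k₁ = √(2mE)/ℏ = 1.330 on the left and k₂ = √(2m(E − V_b))/ℏ = 0.7416 on the right.
Matching ψ and ψ′ at x = 0 gives r = (k₁ − k₂)/(k₁ + k₂), so R = r² = 0.08075 and T = 1 − R = 0.9193.

R = 0.0807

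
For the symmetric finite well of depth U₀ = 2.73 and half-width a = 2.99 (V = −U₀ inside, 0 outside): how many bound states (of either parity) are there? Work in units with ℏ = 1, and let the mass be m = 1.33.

N = 6

The dimensionless depth is z₀ = a√(2mU₀)/ℏ = 2.99 × √(7.262) = 8.057.
A new bound state (alternating even/odd) appears each time z₀ passes a multiple of π/2, so N = ⌊2z₀/π⌋ + 1 = ⌊5.129⌋ + 1 = 6.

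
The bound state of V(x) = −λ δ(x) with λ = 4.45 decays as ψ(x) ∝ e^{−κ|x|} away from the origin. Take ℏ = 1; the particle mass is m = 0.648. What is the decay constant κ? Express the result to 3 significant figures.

Integrate −(ℏ²/2m)ψ'' − λδ(x)ψ = Eψ from −ε to +ε: the ψ'' term gives ψ'(0⁺) − ψ'(0⁻) and the δ term gives −(2mλ/ℏ²)ψ(0).
With ψ ∝ e^{−κ|x|} this yields −2κ = −2mλ/ℏ², so κ = mλ/ℏ² = 2.884.

κ = 2.88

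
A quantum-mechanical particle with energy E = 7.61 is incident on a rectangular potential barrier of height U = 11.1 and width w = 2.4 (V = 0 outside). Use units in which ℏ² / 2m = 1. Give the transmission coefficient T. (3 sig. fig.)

T = 0.000440

Since E < U the interior solution is evanescent with decay constant κ = √(2m(U − E))/ℏ = 1.868.
κw = 4.484, sinh(κw) = 44.27.
Matching ψ, ψ′ at both faces gives T = [1 + U² sinh²(κw) / (4E(U − E))]⁻¹ = 1/2274 = 0.000440.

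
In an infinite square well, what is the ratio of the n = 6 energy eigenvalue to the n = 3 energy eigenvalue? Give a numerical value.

4

E_n = n²π²ℏ²/(2mL²) so the ratio is n₂²/n₁² = 36/9 = 4.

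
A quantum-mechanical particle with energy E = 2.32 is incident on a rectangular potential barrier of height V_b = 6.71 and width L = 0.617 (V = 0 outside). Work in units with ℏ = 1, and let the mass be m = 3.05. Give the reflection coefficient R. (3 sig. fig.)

E < V_b: inside the barrier ψ ∝ e^{±κx} with κ = √(2m(V_b − E))/ℏ = 5.175.
κL = 3.193, sinh(κL) = 12.16.
Matching ψ, ψ′ at both faces gives T = [1 + V_b² sinh²(κL) / (4E(V_b − E))]⁻¹ = 1/164.4 = 0.00608.
R = 1 − T = 0.994.

R = 0.994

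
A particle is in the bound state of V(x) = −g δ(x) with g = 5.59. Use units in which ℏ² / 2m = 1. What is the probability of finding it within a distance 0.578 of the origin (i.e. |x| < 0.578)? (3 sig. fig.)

P = 0.960

The normalised bound state is ψ = √κ e^{−κ|x|} with κ = mg/ℏ² = 2.795.
P(|x| < d) = ∫_{−d}^{d} κ e^{−2κ|x|} dx = 1 − e^{−2κd} = 1 − e^{−3.231} = 0.9605.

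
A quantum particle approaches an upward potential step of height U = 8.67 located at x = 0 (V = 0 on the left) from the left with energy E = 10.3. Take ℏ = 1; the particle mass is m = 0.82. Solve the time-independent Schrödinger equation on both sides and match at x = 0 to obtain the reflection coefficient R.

On each side the TISE gives plane waves with k = √(2m(E − V))/ℏ: k₁ = √(2·0.82·10.3) = 4.110, k₂ = √(2·0.82·1.63) = 1.635.
Matching ψ and ψ′ at x = 0 gives r = (k₁ − k₂)/(k₁ + k₂), so R = r² = 0.1856 and T = 1 − R = 0.8144.

R = 0.186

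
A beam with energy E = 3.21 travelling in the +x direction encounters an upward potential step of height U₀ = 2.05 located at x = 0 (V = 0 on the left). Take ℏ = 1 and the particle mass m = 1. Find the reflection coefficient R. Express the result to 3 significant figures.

R = 0.0621

On each side the TISE gives plane waves with k = √(2m(E − V))/ℏ: k₁ = √(2·1·3.21) = 2.534, k₂ = √(2·1·1.16) = 1.523.
Matching ψ and ψ′ at x = 0 gives r = (k₁ − k₂)/(k₁ + k₂), so R = r² = 0.06206 and T = 1 − R = 0.9379.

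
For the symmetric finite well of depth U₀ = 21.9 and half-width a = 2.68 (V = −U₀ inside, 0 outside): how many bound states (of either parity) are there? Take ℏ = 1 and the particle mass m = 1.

The dimensionless depth is z₀ = a√(2mU₀)/ℏ = 2.68 × √(43.80) = 17.74.
The even/odd transcendental equations gain one root per π/2 in z₀, giving N = 1 + ⌊2z₀/π⌋ = 1 + ⌊11.29⌋ = 12.

N = 12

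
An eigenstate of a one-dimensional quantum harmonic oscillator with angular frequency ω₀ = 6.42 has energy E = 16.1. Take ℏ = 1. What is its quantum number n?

E_n = ℏω₀(n + ½) ⇒ n = E/(ℏω₀) − ½ = 16.1/6.42 − 0.5 = 2.008 → n = 2.

n = 2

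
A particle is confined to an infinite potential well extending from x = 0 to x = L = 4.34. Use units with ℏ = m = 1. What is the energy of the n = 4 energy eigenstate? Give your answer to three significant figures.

The infinite-well eigenfunctions ψ_n = √(2/L) sin(nπx/L) vanish at both walls, giving E_n = n²π²ℏ²/(2mL²).
E_4 = 4² × π² / (2 × 1 × 4.34²) = 4.192.

E = 4.19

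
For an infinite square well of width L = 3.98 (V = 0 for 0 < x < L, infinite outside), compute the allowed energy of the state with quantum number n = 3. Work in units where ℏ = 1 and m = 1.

Requiring ψ(0) = ψ(L) = 0 quantises k = nπ/L, hence E_n = ℏ²k²/2m = n²π²ℏ²/(2mL²).
E_3 = 3² × π² / (2 × 1 × 3.98²) = 2.804.

E = 2.80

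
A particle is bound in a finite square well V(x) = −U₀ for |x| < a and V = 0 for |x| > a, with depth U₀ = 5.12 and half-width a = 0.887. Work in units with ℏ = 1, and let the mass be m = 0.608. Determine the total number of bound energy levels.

The dimensionless depth is z₀ = a√(2mU₀)/ℏ = 0.887 × √(6.226) = 2.213.
The even/odd transcendental equations gain one root per π/2 in z₀, giving N = 1 + ⌊2z₀/π⌋ = 1 + ⌊1.409⌋ = 2.

N = 2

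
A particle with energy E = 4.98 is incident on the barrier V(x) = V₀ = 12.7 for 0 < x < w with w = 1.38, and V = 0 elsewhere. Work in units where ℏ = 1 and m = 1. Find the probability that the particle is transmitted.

Since E < V₀ the interior solution is evanescent with decay constant κ = √(2m(V₀ − E))/ℏ = 3.929.
κw = 5.423, sinh(κw) = 113.2.
The exact tunnelling result is T⁻¹ = 1 + V₀² sinh²(κw) / [4E(V₀ − E)] = 13450, so T = 0.0000744.

T = 0.0000744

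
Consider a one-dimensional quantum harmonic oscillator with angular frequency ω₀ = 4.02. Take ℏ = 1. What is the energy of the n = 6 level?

The oscillator eigenvalues are E_n = ℏω₀(n + ½), so E_6 = 4.02 × 6.5 = 26.13.

E = 26.1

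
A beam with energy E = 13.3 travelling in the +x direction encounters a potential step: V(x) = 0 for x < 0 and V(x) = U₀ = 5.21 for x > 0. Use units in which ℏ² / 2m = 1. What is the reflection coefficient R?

On each side the TISE gives plane waves with k = √(2m(E − V))/ℏ: k₁ = √(2·½·13.3) = 3.647, k₂ = √(2·½·8.09) = 2.844.
Matching ψ and ψ′ at x = 0 gives r = (k₁ − k₂)/(k₁ + k₂), so R = r² = 0.01529 and T = 1 − R = 0.9847.

R = 0.0153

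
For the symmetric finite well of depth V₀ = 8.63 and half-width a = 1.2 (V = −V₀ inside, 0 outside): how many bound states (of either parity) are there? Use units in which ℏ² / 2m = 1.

The dimensionless depth is z₀ = a√(2mV₀)/ℏ = 1.2 × √(8.630) = 3.525.
A new bound state (alternating even/odd) appears each time z₀ passes a multiple of π/2, so N = ⌊2z₀/π⌋ + 1 = ⌊2.244⌋ + 1 = 3.

N = 3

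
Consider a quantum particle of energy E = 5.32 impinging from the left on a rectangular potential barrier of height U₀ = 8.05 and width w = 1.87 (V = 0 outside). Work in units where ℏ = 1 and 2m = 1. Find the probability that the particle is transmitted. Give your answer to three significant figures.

Since E < U₀ the interior solution is evanescent with decay constant κ = √(2m(U₀ − E))/ℏ = 1.652.
κw = 3.090, sinh(κw) = 10.96.
The exact tunnelling result is T⁻¹ = 1 + U₀² sinh²(κw) / [4E(U₀ − E)] = 135.1, so T = 0.00740.

T = 0.00740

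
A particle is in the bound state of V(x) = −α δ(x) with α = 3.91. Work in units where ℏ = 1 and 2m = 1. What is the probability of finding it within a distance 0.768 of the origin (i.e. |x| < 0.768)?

The normalised bound state is ψ = √κ e^{−κ|x|} with κ = mα/ℏ² = 1.955.
P(|x| < d) = ∫_{−d}^{d} κ e^{−2κ|x|} dx = 1 − e^{−2κd} = 1 − e^{−3.003} = 0.9504.

P = 0.950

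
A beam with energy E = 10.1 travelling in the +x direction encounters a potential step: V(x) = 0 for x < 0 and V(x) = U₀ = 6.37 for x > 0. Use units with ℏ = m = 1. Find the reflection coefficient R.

The wavenumbers are k₁ = √(2mE)/ℏ = 4.494 on the left and k₂ = √(2m(E − U₀))/ℏ = 2.731 on the right.
Continuity of ψ and ψ′ at the step yields the reflection amplitude r = (k₁ − k₂)/(k₁ + k₂) = 0.2440; thus R = |r|² = 0.05954, T = 0.9405.

R = 0.0595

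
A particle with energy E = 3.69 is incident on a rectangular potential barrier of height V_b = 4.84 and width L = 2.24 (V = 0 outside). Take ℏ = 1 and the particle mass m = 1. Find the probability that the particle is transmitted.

Since E < V_b the interior solution is evanescent with decay constant κ = √(2m(V_b − E))/ℏ = 1.517.
κL = 3.397, sinh(κL) = 14.92.
Matching ψ, ψ′ at both faces gives T = [1 + V_b² sinh²(κL) / (4E(V_b − E))]⁻¹ = 1/308.3 = 0.00324.

T = 0.00324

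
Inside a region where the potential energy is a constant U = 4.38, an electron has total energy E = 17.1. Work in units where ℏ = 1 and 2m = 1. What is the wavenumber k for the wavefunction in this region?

With E > U the solution is oscillatory, ψ ∝ e^{±ikx} with k = √(2m(E − U))/ℏ.
k = √(2 × 0.5 × 12.72) = 3.567.

k = 3.57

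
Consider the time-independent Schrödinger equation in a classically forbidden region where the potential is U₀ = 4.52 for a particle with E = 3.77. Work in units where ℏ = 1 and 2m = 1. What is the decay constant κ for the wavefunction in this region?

κ = 0.866

Since E < U₀ the TISE in this region is ψ'' = κ²ψ with κ = √(2m(U₀ − E))/ℏ.
κ = √(2 × 0.5 × 0.75) = 0.8660.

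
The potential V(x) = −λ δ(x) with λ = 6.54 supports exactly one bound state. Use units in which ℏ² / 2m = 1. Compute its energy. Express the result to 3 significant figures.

For x ≠ 0 the bound state is ψ ∝ e^{−κ|x|}; integrating the TISE across the delta gives the cusp condition 2κ = 2mλ/ℏ², so κ = 3.270.
Then E = −ℏ²κ²/(2m) = −mλ²/(2ℏ²) = -10.69.

E = -10.7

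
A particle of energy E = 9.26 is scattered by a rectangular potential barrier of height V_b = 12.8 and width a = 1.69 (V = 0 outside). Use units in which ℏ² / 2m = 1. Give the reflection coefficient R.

Since E < V_b the interior solution is evanescent with decay constant κ = √(2m(V_b − E))/ℏ = 1.881.
κa = 3.180, sinh(κa) = 12.00.
Matching ψ, ψ′ at both faces gives T = [1 + V_b² sinh²(κa) / (4E(V_b − E))]⁻¹ = 1/180.9 = 0.00553.
R = 1 − T = 0.994.

R = 0.994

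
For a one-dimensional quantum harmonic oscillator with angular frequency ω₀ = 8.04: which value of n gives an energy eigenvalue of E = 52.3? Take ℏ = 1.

n = 6

E_n = ℏω₀(n + ½) ⇒ n = E/(ℏω₀) − ½ = 52.3/8.04 − 0.5 = 6.005 → n = 6.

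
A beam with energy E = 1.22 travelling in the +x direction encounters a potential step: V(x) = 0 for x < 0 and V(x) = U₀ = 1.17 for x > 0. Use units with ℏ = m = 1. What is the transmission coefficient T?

T = 0.560

On each side the TISE gives plane waves with k = √(2m(E − V))/ℏ: k₁ = √(2·1·1.22) = 1.562, k₂ = √(2·1·0.05) = 0.3162.
Continuity of ψ and ψ′ at the step yields the reflection amplitude r = (k₁ − k₂)/(k₁ + k₂) = 0.6633; thus R = |r|² = 0.4399, T = 0.5601.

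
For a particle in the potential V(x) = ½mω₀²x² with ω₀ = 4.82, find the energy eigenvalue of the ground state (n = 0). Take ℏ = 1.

Using E_n = (n + ½)ℏω₀: E_0 = 0.5 × 4.82 = 2.410.

E = 2.41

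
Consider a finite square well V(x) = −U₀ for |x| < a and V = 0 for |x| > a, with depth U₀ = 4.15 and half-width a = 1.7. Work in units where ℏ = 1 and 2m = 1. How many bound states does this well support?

N = 3

The dimensionless depth is z₀ = a√(2mU₀)/ℏ = 1.7 × √(4.150) = 3.463.
A new bound state (alternating even/odd) appears each time z₀ passes a multiple of π/2, so N = ⌊2z₀/π⌋ + 1 = ⌊2.205⌋ + 1 = 3.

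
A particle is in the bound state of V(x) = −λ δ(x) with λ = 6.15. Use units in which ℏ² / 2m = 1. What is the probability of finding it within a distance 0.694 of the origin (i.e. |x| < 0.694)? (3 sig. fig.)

P = 0.986

The normalised bound state is ψ = √κ e^{−κ|x|} with κ = mλ/ℏ² = 3.075.
P(|x| < d) = ∫_{−d}^{d} κ e^{−2κ|x|} dx = 1 − e^{−2κd} = 1 − e^{−4.268} = 0.9860.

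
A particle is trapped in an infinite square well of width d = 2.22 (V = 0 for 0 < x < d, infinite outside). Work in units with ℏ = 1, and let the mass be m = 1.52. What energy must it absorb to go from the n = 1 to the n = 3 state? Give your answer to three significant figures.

ΔE = 5.27

E_n = n²π²ℏ²/(2md²), so ΔE = (3² − 1²) π²ℏ²/(2md²).
ΔE = 8 × π² / (2 × 1.52 × 2.22²) = 5.270.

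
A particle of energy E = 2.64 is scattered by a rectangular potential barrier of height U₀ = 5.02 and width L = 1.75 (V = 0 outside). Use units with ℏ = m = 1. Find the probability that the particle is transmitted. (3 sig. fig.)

T = 0.00192

Since E < U₀ the interior solution is evanescent with decay constant κ = √(2m(U₀ − E))/ℏ = 2.182.
κL = 3.818, sinh(κL) = 22.75.
The exact tunnelling result is T⁻¹ = 1 + U₀² sinh²(κL) / [4E(U₀ − E)] = 519.8, so T = 0.00192.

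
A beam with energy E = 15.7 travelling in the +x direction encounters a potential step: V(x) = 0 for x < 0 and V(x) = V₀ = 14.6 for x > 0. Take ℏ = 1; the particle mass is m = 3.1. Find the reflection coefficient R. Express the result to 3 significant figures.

R = 0.338

On each side the TISE gives plane waves with k = √(2m(E − V))/ℏ: k₁ = √(2·3.1·15.7) = 9.866, k₂ = √(2·3.1·1.1) = 2.612.
Continuity of ψ and ψ′ at the step yields the reflection amplitude r = (k₁ − k₂)/(k₁ + k₂) = 0.5814; thus R = |r|² = 0.3380, T = 0.6620.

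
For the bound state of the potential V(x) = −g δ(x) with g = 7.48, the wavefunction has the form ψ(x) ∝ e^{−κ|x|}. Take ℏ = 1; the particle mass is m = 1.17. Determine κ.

Integrate −(ℏ²/2m)ψ'' − gδ(x)ψ = Eψ from −ε to +ε: the ψ'' term gives ψ'(0⁺) − ψ'(0⁻) and the δ term gives −(2mg/ℏ²)ψ(0).
With ψ ∝ e^{−κ|x|} this yields −2κ = −2mg/ℏ², so κ = mg/ℏ² = 8.752.

κ = 8.75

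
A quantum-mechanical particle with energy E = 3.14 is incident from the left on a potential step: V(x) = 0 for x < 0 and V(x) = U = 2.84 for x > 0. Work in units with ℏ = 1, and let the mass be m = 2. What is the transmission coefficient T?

The wavenumbers are k₁ = √(2mE)/ℏ = 3.544 on the left and k₂ = √(2m(E − U))/ℏ = 1.095 on the right.
Continuity of ψ and ψ′ at the step yields the reflection amplitude r = (k₁ − k₂)/(k₁ + k₂) = 0.5278; thus R = |r|² = 0.2785, T = 0.7215.

T = 0.721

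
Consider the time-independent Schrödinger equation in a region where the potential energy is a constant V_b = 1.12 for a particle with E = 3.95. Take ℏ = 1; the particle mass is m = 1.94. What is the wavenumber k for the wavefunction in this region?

k = 3.31

With E > V_b the solution is oscillatory, ψ ∝ e^{±ikx} with k = √(2m(E − V_b))/ℏ.
k = √(2 × 1.94 × 2.83) = 3.314.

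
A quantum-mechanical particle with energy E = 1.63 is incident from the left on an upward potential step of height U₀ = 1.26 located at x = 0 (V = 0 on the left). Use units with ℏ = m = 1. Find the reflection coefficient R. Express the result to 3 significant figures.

On each side the TISE gives plane waves with k = √(2m(E − V))/ℏ: k₁ = √(2·1·1.63) = 1.806, k₂ = √(2·1·0.37) = 0.8602.
Matching ψ and ψ′ at x = 0 gives r = (k₁ − k₂)/(k₁ + k₂), so R = r² = 0.1257 and T = 1 − R = 0.8743.

R = 0.126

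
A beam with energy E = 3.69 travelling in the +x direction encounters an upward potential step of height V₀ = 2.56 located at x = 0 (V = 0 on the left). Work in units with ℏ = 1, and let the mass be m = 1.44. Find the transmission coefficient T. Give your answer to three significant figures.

On each side the TISE gives plane waves with k = √(2m(E − V))/ℏ: k₁ = √(2·1.44·3.69) = 3.260, k₂ = √(2·1.44·1.13) = 1.804.
Continuity of ψ and ψ′ at the step yields the reflection amplitude r = (k₁ − k₂)/(k₁ + k₂) = 0.2875; thus R = |r|² = 0.08266, T = 0.9173.

T = 0.917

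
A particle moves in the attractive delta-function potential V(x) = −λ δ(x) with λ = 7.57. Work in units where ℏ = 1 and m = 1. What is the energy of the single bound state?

E = -28.7

For x ≠ 0 the bound state is ψ ∝ e^{−κ|x|}; integrating the TISE across the delta gives the cusp condition 2κ = 2mλ/ℏ², so κ = 7.570.
Then E = −ℏ²κ²/(2m) = −mλ²/(2ℏ²) = -28.65.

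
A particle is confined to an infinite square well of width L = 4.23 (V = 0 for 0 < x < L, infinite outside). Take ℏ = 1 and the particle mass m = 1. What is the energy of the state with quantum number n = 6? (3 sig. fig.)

E = 9.93

The infinite-well eigenfunctions ψ_n = √(2/L) sin(nπx/L) vanish at both walls, giving E_n = n²π²ℏ²/(2mL²).
E_6 = 6² × π² / (2 × 1 × 4.23²) = 9.929.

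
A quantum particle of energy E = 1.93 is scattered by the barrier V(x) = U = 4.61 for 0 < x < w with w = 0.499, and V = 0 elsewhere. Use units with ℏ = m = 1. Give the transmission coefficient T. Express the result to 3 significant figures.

T = 0.323

Since E < U the interior solution is evanescent with decay constant κ = √(2m(U − E))/ℏ = 2.315.
κw = 1.155, sinh(κw) = 1.430.
Matching ψ, ψ′ at both faces gives T = [1 + U² sinh²(κw) / (4E(U − E))]⁻¹ = 1/3.100 = 0.323.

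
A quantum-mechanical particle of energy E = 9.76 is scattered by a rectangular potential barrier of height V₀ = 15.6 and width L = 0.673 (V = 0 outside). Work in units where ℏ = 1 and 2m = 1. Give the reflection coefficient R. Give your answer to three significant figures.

R = 0.864

Since E < V₀ the interior solution is evanescent with decay constant κ = √(2m(V₀ − E))/ℏ = 2.417.
κL = 1.626, sinh(κL) = 2.444.
Matching ψ, ψ′ at both faces gives T = [1 + V₀² sinh²(κL) / (4E(V₀ − E))]⁻¹ = 1/7.378 = 0.136.
R = 1 − T = 0.864.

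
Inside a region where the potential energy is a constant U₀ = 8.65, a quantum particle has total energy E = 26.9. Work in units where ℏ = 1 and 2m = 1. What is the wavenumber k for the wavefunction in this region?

k = 4.27

With E > U₀ the solution is oscillatory, ψ ∝ e^{±ikx} with k = √(2m(E − U₀))/ℏ.
k = √(2 × 0.5 × 18.25) = 4.272.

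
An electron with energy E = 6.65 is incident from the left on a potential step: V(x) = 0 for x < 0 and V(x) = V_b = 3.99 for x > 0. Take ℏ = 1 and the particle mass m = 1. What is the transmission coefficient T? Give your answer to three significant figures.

T = 0.949

The wavenumbers are k₁ = √(2mE)/ℏ = 3.647 on the left and k₂ = √(2m(E − V_b))/ℏ = 2.307 on the right.
Continuity of ψ and ψ′ at the step yields the reflection amplitude r = (k₁ − k₂)/(k₁ + k₂) = 0.2251; thus R = |r|² = 0.05069, T = 0.9493.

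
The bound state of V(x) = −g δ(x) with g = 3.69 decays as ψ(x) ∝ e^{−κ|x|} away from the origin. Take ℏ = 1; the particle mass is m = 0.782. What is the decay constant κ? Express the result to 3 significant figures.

κ = 2.89

Integrate −(ℏ²/2m)ψ'' − gδ(x)ψ = Eψ from −ε to +ε: the ψ'' term gives ψ'(0⁺) − ψ'(0⁻) and the δ term gives −(2mg/ℏ²)ψ(0).
With ψ ∝ e^{−κ|x|} this yields −2κ = −2mg/ℏ², so κ = mg/ℏ² = 2.886.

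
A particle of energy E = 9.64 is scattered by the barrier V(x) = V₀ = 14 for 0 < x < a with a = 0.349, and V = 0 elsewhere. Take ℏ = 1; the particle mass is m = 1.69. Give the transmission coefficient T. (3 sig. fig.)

T = 0.213

E < V₀: inside the barrier ψ ∝ e^{±κx} with κ = √(2m(V₀ − E))/ℏ = 3.839.
κa = 1.340, sinh(κa) = 1.778.
The exact tunnelling result is T⁻¹ = 1 + V₀² sinh²(κa) / [4E(V₀ − E)] = 4.686, so T = 0.213.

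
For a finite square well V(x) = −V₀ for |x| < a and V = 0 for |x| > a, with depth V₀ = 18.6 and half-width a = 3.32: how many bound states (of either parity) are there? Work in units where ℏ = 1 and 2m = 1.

Define the well-strength parameter z₀ = (a/ℏ)√(2mV₀) = 3.32 × √(2·0.5·18.6) = 14.32.
The even/odd transcendental equations gain one root per π/2 in z₀, giving N = 1 + ⌊2z₀/π⌋ = 1 + ⌊9.115⌋ = 10.

N = 10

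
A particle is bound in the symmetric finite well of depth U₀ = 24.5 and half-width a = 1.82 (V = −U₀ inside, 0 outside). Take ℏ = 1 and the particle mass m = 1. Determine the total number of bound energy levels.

N = 9

Define the well-strength parameter z₀ = (a/ℏ)√(2mU₀) = 1.82 × √(2·1·24.5) = 12.74.
The even/odd transcendental equations gain one root per π/2 in z₀, giving N = 1 + ⌊2z₀/π⌋ = 1 + ⌊8.111⌋ = 9.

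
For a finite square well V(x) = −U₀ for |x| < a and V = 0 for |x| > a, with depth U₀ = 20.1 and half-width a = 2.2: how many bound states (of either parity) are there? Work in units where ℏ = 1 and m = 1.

N = 9

The dimensionless depth is z₀ = a√(2mU₀)/ℏ = 2.2 × √(40.20) = 13.95.
The even/odd transcendental equations gain one root per π/2 in z₀, giving N = 1 + ⌊2z₀/π⌋ = 1 + ⌊8.880⌋ = 9.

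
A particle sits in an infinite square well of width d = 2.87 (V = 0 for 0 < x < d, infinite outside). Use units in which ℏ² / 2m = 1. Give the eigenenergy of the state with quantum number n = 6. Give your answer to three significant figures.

The infinite-well eigenfunctions ψ_n = √(2/d) sin(nπx/d) vanish at both walls, giving E_n = n²π²ℏ²/(2md²).
E_6 = 6² × π² / (2 × 0.5 × 2.87²) = 43.14.

E = 43.1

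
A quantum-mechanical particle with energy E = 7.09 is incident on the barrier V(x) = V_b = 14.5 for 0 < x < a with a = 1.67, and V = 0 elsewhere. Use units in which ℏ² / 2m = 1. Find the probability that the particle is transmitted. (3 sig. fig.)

T = 0.000450

E < V_b: inside the barrier ψ ∝ e^{±κx} with κ = √(2m(V_b − E))/ℏ = 2.722.
κa = 4.546, sinh(κa) = 47.12.
Matching ψ, ψ′ at both faces gives T = [1 + V_b² sinh²(κa) / (4E(V_b − E))]⁻¹ = 1/2222 = 0.000450.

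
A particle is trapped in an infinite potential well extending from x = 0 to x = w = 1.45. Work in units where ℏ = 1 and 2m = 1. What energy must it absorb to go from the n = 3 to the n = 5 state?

E_n = n²π²ℏ²/(2mw²), so ΔE = (5² − 3²) π²ℏ²/(2mw²).
ΔE = 16 × π² / (2 × 0.5 × 1.45²) = 75.11.

ΔE = 75.1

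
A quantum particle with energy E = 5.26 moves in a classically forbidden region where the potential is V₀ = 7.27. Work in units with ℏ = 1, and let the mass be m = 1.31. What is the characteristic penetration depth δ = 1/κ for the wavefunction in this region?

Since E < V₀ the TISE in this region is ψ'' = κ²ψ with κ = √(2m(V₀ − E))/ℏ.
κ = √(2 × 1.31 × 2.01) = 2.295. The penetration depth is δ = 1/κ = 0.436.

δ = 0.436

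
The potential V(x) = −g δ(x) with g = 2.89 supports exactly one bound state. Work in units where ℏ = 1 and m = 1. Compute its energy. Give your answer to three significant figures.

The bound state is ψ(x) = √κ e^{−κ|x|}. The derivative jump ψ'(0⁺) − ψ'(0⁻) = −(2mg/ℏ²)ψ(0) fixes κ = mg/ℏ² = 2.890.
Then E = −ℏ²κ²/(2m) = −mg²/(2ℏ²) = -4.176.

E = -4.18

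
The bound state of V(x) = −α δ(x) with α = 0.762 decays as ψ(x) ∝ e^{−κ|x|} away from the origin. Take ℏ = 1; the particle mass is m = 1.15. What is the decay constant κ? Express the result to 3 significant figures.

Integrating the TISE across x = 0 gives the cusp condition ψ'(0⁺) − ψ'(0⁻) = −(2mα/ℏ²)ψ(0).
With ψ ∝ e^{−κ|x|} this yields −2κ = −2mα/ℏ², so κ = mα/ℏ² = 0.8763.

κ = 0.876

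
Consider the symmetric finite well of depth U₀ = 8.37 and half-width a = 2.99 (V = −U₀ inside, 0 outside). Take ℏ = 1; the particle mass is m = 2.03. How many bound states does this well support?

N = 12

Define the well-strength parameter z₀ = (a/ℏ)√(2mU₀) = 2.99 × √(2·2.03·8.37) = 17.43.
The even/odd transcendental equations gain one root per π/2 in z₀, giving N = 1 + ⌊2z₀/π⌋ = 1 + ⌊11.10⌋ = 12.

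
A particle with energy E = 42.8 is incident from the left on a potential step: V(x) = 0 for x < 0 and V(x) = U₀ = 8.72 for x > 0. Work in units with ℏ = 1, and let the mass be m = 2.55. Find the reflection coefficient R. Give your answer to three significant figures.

R = 0.00324

On each side the TISE gives plane waves with k = √(2m(E − V))/ℏ: k₁ = √(2·2.55·42.8) = 14.77, k₂ = √(2·2.55·34.08) = 13.18.
Matching ψ and ψ′ at x = 0 gives r = (k₁ − k₂)/(k₁ + k₂), so R = r² = 0.003237 and T = 1 − R = 0.9968.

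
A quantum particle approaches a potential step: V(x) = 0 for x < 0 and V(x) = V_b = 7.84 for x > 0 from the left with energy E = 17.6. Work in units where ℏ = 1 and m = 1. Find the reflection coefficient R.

R = 0.0214

The wavenumbers are k₁ = √(2mE)/ℏ = 5.933 on the left and k₂ = √(2m(E − V_b))/ℏ = 4.418 on the right.
Continuity of ψ and ψ′ at the step yields the reflection amplitude r = (k₁ − k₂)/(k₁ + k₂) = 0.1463; thus R = |r|² = 0.02142, T = 0.9786.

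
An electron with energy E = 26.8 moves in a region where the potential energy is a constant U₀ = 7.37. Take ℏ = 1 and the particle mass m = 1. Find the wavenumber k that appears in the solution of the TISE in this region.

k = 6.23

With E > U₀ the solution is oscillatory, ψ ∝ e^{±ikx} with k = √(2m(E − U₀))/ℏ.
k = √(2 × 1 × 19.43) = 6.234.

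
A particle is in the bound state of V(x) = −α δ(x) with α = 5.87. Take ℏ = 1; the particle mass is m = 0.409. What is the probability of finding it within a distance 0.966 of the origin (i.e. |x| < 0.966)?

The normalised bound state is ψ = √κ e^{−κ|x|} with κ = mα/ℏ² = 2.401.
P(|x| < d) = ∫_{−d}^{d} κ e^{−2κ|x|} dx = 1 − e^{−2κd} = 1 − e^{−4.638} = 0.9903.

P = 0.990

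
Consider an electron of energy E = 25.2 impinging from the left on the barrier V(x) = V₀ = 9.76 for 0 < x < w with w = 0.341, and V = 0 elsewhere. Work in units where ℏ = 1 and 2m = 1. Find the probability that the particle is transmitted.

Above the barrier the interior wavenumber is k₂ = √(2m(E − V₀))/ℏ = 3.929, giving phase k₂w = 1.340.
Matching at both interfaces gives T⁻¹ = 1 + V₀² sin²(k₂w) / [4E(E − V₀)] = 1.058, hence T = 0.945.

T = 0.945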